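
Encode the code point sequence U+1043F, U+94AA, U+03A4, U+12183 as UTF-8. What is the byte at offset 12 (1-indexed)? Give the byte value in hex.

0x86

1-indexed offset 12 is 0-indexed offset 11.
U+1043F → 4-byte form F0 90 90 BF at offsets 0–3.
U+94AA → 3-byte form E9 92 AA at offsets 4–6.
U+03A4 → 2-byte form CE A4 at offsets 7–8.
U+12183 → 4-byte form F0 92 86 83 at offsets 9–12.
Offset 11 falls in char 4's range; it's byte 3 of F0 92 86 83 = 0x86.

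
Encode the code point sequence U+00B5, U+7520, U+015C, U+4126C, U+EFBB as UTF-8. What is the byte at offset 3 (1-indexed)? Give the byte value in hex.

1-indexed offset 3 is 0-indexed offset 2.
U+00B5 → 2-byte form C2 B5 at offsets 0–1.
U+7520 → 3-byte form E7 94 A0 at offsets 2–4.
Offset 2 falls in char 2's range; it's byte 1 of E7 94 A0 = 0xE7.

0xE7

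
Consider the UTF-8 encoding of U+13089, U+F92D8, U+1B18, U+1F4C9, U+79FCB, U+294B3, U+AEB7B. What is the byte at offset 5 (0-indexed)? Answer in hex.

0xB9

U+13089 → 4-byte form F0 93 82 89 at offsets 0–3.
U+F92D8 → 4-byte form F3 B9 8B 98 at offsets 4–7.
Offset 5 falls in char 2's range; it's byte 2 of F3 B9 8B 98 = 0xB9.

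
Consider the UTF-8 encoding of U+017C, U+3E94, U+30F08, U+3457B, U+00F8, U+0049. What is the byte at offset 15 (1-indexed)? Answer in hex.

1-indexed offset 15 is 0-indexed offset 14.
U+017C → 2-byte form C5 BC at offsets 0–1.
U+3E94 → 3-byte form E3 BA 94 at offsets 2–4.
U+30F08 → 4-byte form F0 B0 BC 88 at offsets 5–8.
U+3457B → 4-byte form F0 B4 95 BB at offsets 9–12.
U+00F8 → 2-byte form C3 B8 at offsets 13–14.
Offset 14 falls in char 5's range; it's byte 2 of C3 B8 = 0xB8.

0xB8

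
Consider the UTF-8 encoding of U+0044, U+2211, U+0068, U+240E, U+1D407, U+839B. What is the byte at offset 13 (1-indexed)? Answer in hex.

0xE8

1-indexed offset 13 is 0-indexed offset 12.
U+0044 → 1-byte form 44 at offsets 0–0.
U+2211 → 3-byte form E2 88 91 at offsets 1–3.
U+0068 → 1-byte form 68 at offsets 4–4.
U+240E → 3-byte form E2 90 8E at offsets 5–7.
U+1D407 → 4-byte form F0 9D 90 87 at offsets 8–11.
U+839B → 3-byte form E8 8E 9B at offsets 12–14.
Offset 12 falls in char 6's range; it's byte 1 of E8 8E 9B = 0xE8.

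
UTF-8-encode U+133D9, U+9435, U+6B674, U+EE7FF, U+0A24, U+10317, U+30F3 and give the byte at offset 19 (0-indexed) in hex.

U+133D9 → 4-byte form F0 93 8F 99 at offsets 0–3.
U+9435 → 3-byte form E9 90 B5 at offsets 4–6.
U+6B674 → 4-byte form F1 AB 99 B4 at offsets 7–10.
U+EE7FF → 4-byte form F3 AE 9F BF at offsets 11–14.
U+0A24 → 3-byte form E0 A8 A4 at offsets 15–17.
U+10317 → 4-byte form F0 90 8C 97 at offsets 18–21.
Offset 19 falls in char 6's range; it's byte 2 of F0 90 8C 97 = 0x90.

0x90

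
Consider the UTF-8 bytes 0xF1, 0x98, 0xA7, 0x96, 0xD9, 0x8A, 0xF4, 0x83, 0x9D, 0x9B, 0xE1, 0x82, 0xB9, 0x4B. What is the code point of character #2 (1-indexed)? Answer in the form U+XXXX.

U+064A

Offset 0: leading byte 0xF1 = 11110001 → 4-byte char #1 = F1 98 A7 96.
Offset 4: leading byte 0xD9 = 11011001 → 2-byte char #2 = D9 8A.
Leading byte 0xD9 = 11011001 matches 110xxxxx → 2-byte sequence.
Byte 1: 0xD9 = 11011001, payload 11001 (5 bits).
Byte 2: 0x8A = 10001010 (10xxxxxx ✓), payload 001010.
Concatenate: 11001001010 = 0x64A (11 bits → U+064A).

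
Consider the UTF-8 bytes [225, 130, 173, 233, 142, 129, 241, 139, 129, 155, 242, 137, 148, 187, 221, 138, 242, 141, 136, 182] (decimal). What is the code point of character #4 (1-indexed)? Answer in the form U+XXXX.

U+8953B

Offset 0: leading byte 0xE1 = 11100001 → 3-byte char #1 = E1 82 AD.
Offset 3: leading byte 0xE9 = 11101001 → 3-byte char #2 = E9 8E 81.
Offset 6: leading byte 0xF1 = 11110001 → 4-byte char #3 = F1 8B 81 9B.
Offset 10: leading byte 0xF2 = 11110010 → 4-byte char #4 = F2 89 94 BB.
Leading byte 0xF2 = 11110010 matches 11110xxx → 4-byte sequence.
Byte 1: 0xF2 = 11110010, payload 010 (3 bits).
Byte 2: 0x89 = 10001001 (10xxxxxx ✓), payload 001001.
Byte 3: 0x94 = 10010100 (10xxxxxx ✓), payload 010100.
Byte 4: 0xBB = 10111011 (10xxxxxx ✓), payload 111011.
Concatenate: 010001001010100111011 = 0x8953B (21 bits → U+8953B).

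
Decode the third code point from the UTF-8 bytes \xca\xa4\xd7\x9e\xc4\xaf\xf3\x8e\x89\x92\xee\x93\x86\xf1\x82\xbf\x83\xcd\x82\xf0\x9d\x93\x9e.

Offset 0: leading byte 0xCA = 11001010 → 2-byte char #1 = CA A4.
Offset 2: leading byte 0xD7 = 11010111 → 2-byte char #2 = D7 9E.
Offset 4: leading byte 0xC4 = 11000100 → 2-byte char #3 = C4 AF.
Leading byte 0xC4 = 11000100 matches 110xxxxx → 2-byte sequence.
Byte 1: 0xC4 = 11000100, payload 00100 (5 bits).
Byte 2: 0xAF = 10101111 (10xxxxxx ✓), payload 101111.
Concatenate: 00100101111 = 0x12F (11 bits → U+012F).

U+012F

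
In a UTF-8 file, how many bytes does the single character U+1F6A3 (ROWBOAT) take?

4

U+1F6A3 = 0x1F6A3. UTF-8 uses 1 byte below 0x80, 2 below 0x800, 3 below 0x10000, 4 up to 0x10FFFF. 0x1F6A3 is in U+10000–U+10FFFF → 4 bytes.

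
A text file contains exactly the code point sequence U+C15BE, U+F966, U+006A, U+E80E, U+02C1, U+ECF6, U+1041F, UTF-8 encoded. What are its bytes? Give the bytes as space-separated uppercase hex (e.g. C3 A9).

F3 81 96 BE EF A5 A6 6A EE A0 8E CB 81 EE B3 B6 F0 90 90 9F

U+C15BE: 4-byte form → F3 81 96 BE.
U+F966: 3-byte form → EF A5 A6.
U+006A: 1-byte form → 6A.
U+E80E: 3-byte form → EE A0 8E.
U+02C1: 2-byte form → CB 81.
U+ECF6: 3-byte form → EE B3 B6.
U+1041F: 4-byte form → F0 90 90 9F.
Concatenated (20 bytes): F3 81 96 BE EF A5 A6 6A EE A0 8E CB 81 EE B3 B6 F0 90 90 9F.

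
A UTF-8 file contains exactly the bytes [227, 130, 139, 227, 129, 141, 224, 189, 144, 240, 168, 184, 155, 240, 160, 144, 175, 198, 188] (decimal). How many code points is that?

Byte at offset 0: 0xE3 = 11100011 → 3-byte char (#1). Advance 3.
Byte at offset 3: 0xE3 = 11100011 → 3-byte char (#2). Advance 3.
Byte at offset 6: 0xE0 = 11100000 → 3-byte char (#3). Advance 3.
Byte at offset 9: 0xF0 = 11110000 → 4-byte char (#4). Advance 4.
Byte at offset 13: 0xF0 = 11110000 → 4-byte char (#5). Advance 4.
Byte at offset 17: 0xC6 = 11000110 → 2-byte char (#6). Advance 2.
Reached end at offset 19 after 6 code points.

6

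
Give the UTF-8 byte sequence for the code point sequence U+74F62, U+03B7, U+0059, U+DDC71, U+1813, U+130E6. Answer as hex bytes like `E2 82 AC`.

F1 B4 BD A2 CE B7 59 F3 9D B1 B1 E1 A0 93 F0 93 83 A6

U+74F62: 4-byte form → F1 B4 BD A2.
U+03B7: 2-byte form → CE B7.
U+0059: 1-byte form → 59.
U+DDC71: 4-byte form → F3 9D B1 B1.
U+1813: 3-byte form → E1 A0 93.
U+130E6: 4-byte form → F0 93 83 A6.
Concatenated (18 bytes): F1 B4 BD A2 CE B7 59 F3 9D B1 B1 E1 A0 93 F0 93 83 A6.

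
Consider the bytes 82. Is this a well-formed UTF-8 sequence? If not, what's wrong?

invalid (continuation byte with no leading byte)

Byte 0x82 = 10000010 has the form 10xxxxxx — a continuation byte — but there is no preceding leading byte.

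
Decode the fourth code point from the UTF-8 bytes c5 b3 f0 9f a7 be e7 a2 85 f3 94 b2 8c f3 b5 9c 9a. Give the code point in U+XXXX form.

U+D4C8C

Offset 0: leading byte 0xC5 = 11000101 → 2-byte char #1 = C5 B3.
Offset 2: leading byte 0xF0 = 11110000 → 4-byte char #2 = F0 9F A7 BE.
Offset 6: leading byte 0xE7 = 11100111 → 3-byte char #3 = E7 A2 85.
Offset 9: leading byte 0xF3 = 11110011 → 4-byte char #4 = F3 94 B2 8C.
Leading byte 0xF3 = 11110011 matches 11110xxx → 4-byte sequence.
Byte 1: 0xF3 = 11110011, payload 011 (3 bits).
Byte 2: 0x94 = 10010100 (10xxxxxx ✓), payload 010100.
Byte 3: 0xB2 = 10110010 (10xxxxxx ✓), payload 110010.
Byte 4: 0x8C = 10001100 (10xxxxxx ✓), payload 001100.
Concatenate: 011010100110010001100 = 0xD4C8C (21 bits → U+D4C8C).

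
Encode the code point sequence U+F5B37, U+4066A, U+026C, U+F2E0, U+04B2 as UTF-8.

U+F5B37: 4-byte form → F3 B5 AC B7.
U+4066A: 4-byte form → F1 80 99 AA.
U+026C: 2-byte form → C9 AC.
U+F2E0: 3-byte form → EF 8B A0.
U+04B2: 2-byte form → D2 B2.
Concatenated (15 bytes): F3 B5 AC B7 F1 80 99 AA C9 AC EF 8B A0 D2 B2.

F3 B5 AC B7 F1 80 99 AA C9 AC EF 8B A0 D2 B2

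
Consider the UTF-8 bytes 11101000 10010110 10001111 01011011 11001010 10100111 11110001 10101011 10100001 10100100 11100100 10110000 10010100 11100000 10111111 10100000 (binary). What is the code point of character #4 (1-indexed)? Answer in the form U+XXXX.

U+6B864

Offset 0: leading byte 0xE8 = 11101000 → 3-byte char #1 = E8 96 8F.
Offset 3: leading byte 0x5B = 01011011 → 1-byte char #2 = 5B.
Offset 4: leading byte 0xCA = 11001010 → 2-byte char #3 = CA A7.
Offset 6: leading byte 0xF1 = 11110001 → 4-byte char #4 = F1 AB A1 A4.
Leading byte 0xF1 = 11110001 matches 11110xxx → 4-byte sequence.
Byte 1: 0xF1 = 11110001, payload 001 (3 bits).
Byte 2: 0xAB = 10101011 (10xxxxxx ✓), payload 101011.
Byte 3: 0xA1 = 10100001 (10xxxxxx ✓), payload 100001.
Byte 4: 0xA4 = 10100100 (10xxxxxx ✓), payload 100100.
Concatenate: 001101011100001100100 = 0x6B864 (21 bits → U+6B864).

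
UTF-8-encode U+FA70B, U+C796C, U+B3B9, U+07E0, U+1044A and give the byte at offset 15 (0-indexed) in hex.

0x91

U+FA70B → 4-byte form F3 BA 9C 8B at offsets 0–3.
U+C796C → 4-byte form F3 87 A5 AC at offsets 4–7.
U+B3B9 → 3-byte form EB 8E B9 at offsets 8–10.
U+07E0 → 2-byte form DF A0 at offsets 11–12.
U+1044A → 4-byte form F0 90 91 8A at offsets 13–16.
Offset 15 falls in char 5's range; it's byte 3 of F0 90 91 8A = 0x91.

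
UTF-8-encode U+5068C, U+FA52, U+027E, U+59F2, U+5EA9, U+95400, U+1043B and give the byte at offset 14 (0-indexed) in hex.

U+5068C → 4-byte form F1 90 9A 8C at offsets 0–3.
U+FA52 → 3-byte form EF A9 92 at offsets 4–6.
U+027E → 2-byte form C9 BE at offsets 7–8.
U+59F2 → 3-byte form E5 A7 B2 at offsets 9–11.
U+5EA9 → 3-byte form E5 BA A9 at offsets 12–14.
Offset 14 falls in char 5's range; it's byte 3 of E5 BA A9 = 0xA9.

0xA9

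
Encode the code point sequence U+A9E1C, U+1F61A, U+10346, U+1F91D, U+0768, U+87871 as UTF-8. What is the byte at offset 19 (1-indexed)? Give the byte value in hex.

0xF2

1-indexed offset 19 is 0-indexed offset 18.
U+A9E1C → 4-byte form F2 A9 B8 9C at offsets 0–3.
U+1F61A → 4-byte form F0 9F 98 9A at offsets 4–7.
U+10346 → 4-byte form F0 90 8D 86 at offsets 8–11.
U+1F91D → 4-byte form F0 9F A4 9D at offsets 12–15.
U+0768 → 2-byte form DD A8 at offsets 16–17.
U+87871 → 4-byte form F2 87 A1 B1 at offsets 18–21.
Offset 18 falls in char 6's range; it's byte 1 of F2 87 A1 B1 = 0xF2.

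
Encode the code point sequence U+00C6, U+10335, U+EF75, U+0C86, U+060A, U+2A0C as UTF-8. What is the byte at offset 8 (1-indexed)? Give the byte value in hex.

1-indexed offset 8 is 0-indexed offset 7.
U+00C6 → 2-byte form C3 86 at offsets 0–1.
U+10335 → 4-byte form F0 90 8C B5 at offsets 2–5.
U+EF75 → 3-byte form EE BD B5 at offsets 6–8.
Offset 7 falls in char 3's range; it's byte 2 of EE BD B5 = 0xBD.

0xBD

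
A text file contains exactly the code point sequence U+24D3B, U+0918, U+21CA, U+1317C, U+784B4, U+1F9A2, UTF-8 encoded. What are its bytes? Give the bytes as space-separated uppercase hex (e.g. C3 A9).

F0 A4 B4 BB E0 A4 98 E2 87 8A F0 93 85 BC F1 B8 92 B4 F0 9F A6 A2

U+24D3B: 4-byte form → F0 A4 B4 BB.
U+0918: 3-byte form → E0 A4 98.
U+21CA: 3-byte form → E2 87 8A.
U+1317C: 4-byte form → F0 93 85 BC.
U+784B4: 4-byte form → F1 B8 92 B4.
U+1F9A2: 4-byte form → F0 9F A6 A2.
Concatenated (22 bytes): F0 A4 B4 BB E0 A4 98 E2 87 8A F0 93 85 BC F1 B8 92 B4 F0 9F A6 A2.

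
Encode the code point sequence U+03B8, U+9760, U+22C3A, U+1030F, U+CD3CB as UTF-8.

U+03B8: 2-byte form → CE B8.
U+9760: 3-byte form → E9 9D A0.
U+22C3A: 4-byte form → F0 A2 B0 BA.
U+1030F: 4-byte form → F0 90 8C 8F.
U+CD3CB: 4-byte form → F3 8D 8F 8B.
Concatenated (17 bytes): CE B8 E9 9D A0 F0 A2 B0 BA F0 90 8C 8F F3 8D 8F 8B.

CE B8 E9 9D A0 F0 A2 B0 BA F0 90 8C 8F F3 8D 8F 8B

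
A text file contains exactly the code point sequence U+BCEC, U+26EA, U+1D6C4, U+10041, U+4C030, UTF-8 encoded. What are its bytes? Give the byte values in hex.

EB B3 AC E2 9B AA F0 9D 9B 84 F0 90 81 81 F1 8C 80 B0

U+BCEC: 3-byte form → EB B3 AC.
U+26EA: 3-byte form → E2 9B AA.
U+1D6C4: 4-byte form → F0 9D 9B 84.
U+10041: 4-byte form → F0 90 81 81.
U+4C030: 4-byte form → F1 8C 80 B0.
Concatenated (18 bytes): EB B3 AC E2 9B AA F0 9D 9B 84 F0 90 81 81 F1 8C 80 B0.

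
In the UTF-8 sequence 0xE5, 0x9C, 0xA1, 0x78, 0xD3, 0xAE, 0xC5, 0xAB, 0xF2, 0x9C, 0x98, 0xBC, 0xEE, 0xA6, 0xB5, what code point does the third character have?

U+04EE

Offset 0: leading byte 0xE5 = 11100101 → 3-byte char #1 = E5 9C A1.
Offset 3: leading byte 0x78 = 01111000 → 1-byte char #2 = 78.
Offset 4: leading byte 0xD3 = 11010011 → 2-byte char #3 = D3 AE.
Leading byte 0xD3 = 11010011 matches 110xxxxx → 2-byte sequence.
Byte 1: 0xD3 = 11010011, payload 10011 (5 bits).
Byte 2: 0xAE = 10101110 (10xxxxxx ✓), payload 101110.
Concatenate: 10011101110 = 0x4EE (11 bits → U+04EE).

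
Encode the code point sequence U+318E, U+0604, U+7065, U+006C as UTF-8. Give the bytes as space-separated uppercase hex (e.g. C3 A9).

E3 86 8E D8 84 E7 81 A5 6C

U+318E: 3-byte form → E3 86 8E.
U+0604: 2-byte form → D8 84.
U+7065: 3-byte form → E7 81 A5.
U+006C: 1-byte form → 6C.
Concatenated (9 bytes): E3 86 8E D8 84 E7 81 A5 6C.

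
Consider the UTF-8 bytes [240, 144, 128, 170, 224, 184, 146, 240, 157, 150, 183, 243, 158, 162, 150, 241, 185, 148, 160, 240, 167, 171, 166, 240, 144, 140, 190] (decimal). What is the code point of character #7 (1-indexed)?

U+1033E

Offset 0: leading byte 0xF0 = 11110000 → 4-byte char #1 = F0 90 80 AA.
Offset 4: leading byte 0xE0 = 11100000 → 3-byte char #2 = E0 B8 92.
Offset 7: leading byte 0xF0 = 11110000 → 4-byte char #3 = F0 9D 96 B7.
Offset 11: leading byte 0xF3 = 11110011 → 4-byte char #4 = F3 9E A2 96.
Offset 15: leading byte 0xF1 = 11110001 → 4-byte char #5 = F1 B9 94 A0.
Offset 19: leading byte 0xF0 = 11110000 → 4-byte char #6 = F0 A7 AB A6.
Offset 23: leading byte 0xF0 = 11110000 → 4-byte char #7 = F0 90 8C BE.
Leading byte 0xF0 = 11110000 matches 11110xxx → 4-byte sequence.
Byte 1: 0xF0 = 11110000, payload 000 (3 bits).
Byte 2: 0x90 = 10010000 (10xxxxxx ✓), payload 010000.
Byte 3: 0x8C = 10001100 (10xxxxxx ✓), payload 001100.
Byte 4: 0xBE = 10111110 (10xxxxxx ✓), payload 111110.
Concatenate: 000010000001100111110 = 0x1033E (21 bits → U+1033E).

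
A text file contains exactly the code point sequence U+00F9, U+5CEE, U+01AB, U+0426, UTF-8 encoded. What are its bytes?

U+00F9: 2-byte form → C3 B9.
U+5CEE: 3-byte form → E5 B3 AE.
U+01AB: 2-byte form → C6 AB.
U+0426: 2-byte form → D0 A6.
Concatenated (9 bytes): C3 B9 E5 B3 AE C6 AB D0 A6.

C3 B9 E5 B3 AE C6 AB D0 A6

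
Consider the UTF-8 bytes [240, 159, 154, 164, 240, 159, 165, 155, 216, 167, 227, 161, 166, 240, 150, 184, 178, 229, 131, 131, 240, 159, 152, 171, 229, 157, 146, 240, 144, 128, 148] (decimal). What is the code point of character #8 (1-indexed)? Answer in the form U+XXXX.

U+5752

Offset 0: leading byte 0xF0 = 11110000 → 4-byte char #1 = F0 9F 9A A4.
Offset 4: leading byte 0xF0 = 11110000 → 4-byte char #2 = F0 9F A5 9B.
Offset 8: leading byte 0xD8 = 11011000 → 2-byte char #3 = D8 A7.
Offset 10: leading byte 0xE3 = 11100011 → 3-byte char #4 = E3 A1 A6.
Offset 13: leading byte 0xF0 = 11110000 → 4-byte char #5 = F0 96 B8 B2.
Offset 17: leading byte 0xE5 = 11100101 → 3-byte char #6 = E5 83 83.
Offset 20: leading byte 0xF0 = 11110000 → 4-byte char #7 = F0 9F 98 AB.
Offset 24: leading byte 0xE5 = 11100101 → 3-byte char #8 = E5 9D 92.
Leading byte 0xE5 = 11100101 matches 1110xxxx → 3-byte sequence.
Byte 1: 0xE5 = 11100101, payload 0101 (4 bits).
Byte 2: 0x9D = 10011101 (10xxxxxx ✓), payload 011101.
Byte 3: 0x92 = 10010010 (10xxxxxx ✓), payload 010010.
Concatenate: 0101011101010010 = 0x5752 (16 bits → U+5752).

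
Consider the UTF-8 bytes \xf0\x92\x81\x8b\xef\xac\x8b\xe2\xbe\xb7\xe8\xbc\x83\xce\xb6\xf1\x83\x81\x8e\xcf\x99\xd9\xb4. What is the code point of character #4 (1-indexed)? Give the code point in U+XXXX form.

Offset 0: leading byte 0xF0 = 11110000 → 4-byte char #1 = F0 92 81 8B.
Offset 4: leading byte 0xEF = 11101111 → 3-byte char #2 = EF AC 8B.
Offset 7: leading byte 0xE2 = 11100010 → 3-byte char #3 = E2 BE B7.
Offset 10: leading byte 0xE8 = 11101000 → 3-byte char #4 = E8 BC 83.
Leading byte 0xE8 = 11101000 matches 1110xxxx → 3-byte sequence.
Byte 1: 0xE8 = 11101000, payload 1000 (4 bits).
Byte 2: 0xBC = 10111100 (10xxxxxx ✓), payload 111100.
Byte 3: 0x83 = 10000011 (10xxxxxx ✓), payload 000011.
Concatenate: 1000111100000011 = 0x8F03 (16 bits → U+8F03).

U+8F03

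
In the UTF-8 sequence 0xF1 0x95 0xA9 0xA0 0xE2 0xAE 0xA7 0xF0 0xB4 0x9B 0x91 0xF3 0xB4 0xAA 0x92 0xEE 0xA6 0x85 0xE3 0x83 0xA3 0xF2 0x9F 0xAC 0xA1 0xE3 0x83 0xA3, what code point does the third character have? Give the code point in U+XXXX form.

U+346D1

Offset 0: leading byte 0xF1 = 11110001 → 4-byte char #1 = F1 95 A9 A0.
Offset 4: leading byte 0xE2 = 11100010 → 3-byte char #2 = E2 AE A7.
Offset 7: leading byte 0xF0 = 11110000 → 4-byte char #3 = F0 B4 9B 91.
Leading byte 0xF0 = 11110000 matches 11110xxx → 4-byte sequence.
Byte 1: 0xF0 = 11110000, payload 000 (3 bits).
Byte 2: 0xB4 = 10110100 (10xxxxxx ✓), payload 110100.
Byte 3: 0x9B = 10011011 (10xxxxxx ✓), payload 011011.
Byte 4: 0x91 = 10010001 (10xxxxxx ✓), payload 010001.
Concatenate: 000110100011011010001 = 0x346D1 (21 bits → U+346D1).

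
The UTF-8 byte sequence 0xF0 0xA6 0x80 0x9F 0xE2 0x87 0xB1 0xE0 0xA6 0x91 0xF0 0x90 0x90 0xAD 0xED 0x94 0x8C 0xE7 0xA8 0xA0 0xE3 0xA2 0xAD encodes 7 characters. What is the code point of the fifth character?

Offset 0: leading byte 0xF0 = 11110000 → 4-byte char #1 = F0 A6 80 9F.
Offset 4: leading byte 0xE2 = 11100010 → 3-byte char #2 = E2 87 B1.
Offset 7: leading byte 0xE0 = 11100000 → 3-byte char #3 = E0 A6 91.
Offset 10: leading byte 0xF0 = 11110000 → 4-byte char #4 = F0 90 90 AD.
Offset 14: leading byte 0xED = 11101101 → 3-byte char #5 = ED 94 8C.
Leading byte 0xED = 11101101 matches 1110xxxx → 3-byte sequence.
Byte 1: 0xED = 11101101, payload 1101 (4 bits).
Byte 2: 0x94 = 10010100 (10xxxxxx ✓), payload 010100.
Byte 3: 0x8C = 10001100 (10xxxxxx ✓), payload 001100.
Concatenate: 1101010100001100 = 0xD50C (16 bits → U+D50C).

U+D50C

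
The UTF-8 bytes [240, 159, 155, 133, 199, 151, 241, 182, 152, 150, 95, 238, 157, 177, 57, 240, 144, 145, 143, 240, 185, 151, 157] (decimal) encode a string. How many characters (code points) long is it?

Byte at offset 0: 0xF0 = 11110000 → 4-byte char (#1). Advance 4.
Byte at offset 4: 0xC7 = 11000111 → 2-byte char (#2). Advance 2.
Byte at offset 6: 0xF1 = 11110001 → 4-byte char (#3). Advance 4.
Byte at offset 10: 0x5F = 01011111 → 1-byte char (#4). Advance 1.
Byte at offset 11: 0xEE = 11101110 → 3-byte char (#5). Advance 3.
Byte at offset 14: 0x39 = 00111001 → 1-byte char (#6). Advance 1.
Byte at offset 15: 0xF0 = 11110000 → 4-byte char (#7). Advance 4.
Byte at offset 19: 0xF0 = 11110000 → 4-byte char (#8). Advance 4.
Reached end at offset 23 after 8 code points.

8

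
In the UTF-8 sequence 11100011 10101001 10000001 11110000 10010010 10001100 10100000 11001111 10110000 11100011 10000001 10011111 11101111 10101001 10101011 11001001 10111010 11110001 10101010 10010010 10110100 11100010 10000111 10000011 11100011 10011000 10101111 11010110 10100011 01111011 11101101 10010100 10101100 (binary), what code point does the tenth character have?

U+05A3

Offset 0: leading byte 0xE3 = 11100011 → 3-byte char #1 = E3 A9 81.
Offset 3: leading byte 0xF0 = 11110000 → 4-byte char #2 = F0 92 8C A0.
Offset 7: leading byte 0xCF = 11001111 → 2-byte char #3 = CF B0.
Offset 9: leading byte 0xE3 = 11100011 → 3-byte char #4 = E3 81 9F.
Offset 12: leading byte 0xEF = 11101111 → 3-byte char #5 = EF A9 AB.
Offset 15: leading byte 0xC9 = 11001001 → 2-byte char #6 = C9 BA.
Offset 17: leading byte 0xF1 = 11110001 → 4-byte char #7 = F1 AA 92 B4.
Offset 21: leading byte 0xE2 = 11100010 → 3-byte char #8 = E2 87 83.
Offset 24: leading byte 0xE3 = 11100011 → 3-byte char #9 = E3 98 AF.
Offset 27: leading byte 0xD6 = 11010110 → 2-byte char #10 = D6 A3.
Leading byte 0xD6 = 11010110 matches 110xxxxx → 2-byte sequence.
Byte 1: 0xD6 = 11010110, payload 10110 (5 bits).
Byte 2: 0xA3 = 10100011 (10xxxxxx ✓), payload 100011.
Concatenate: 10110100011 = 0x5A3 (11 bits → U+05A3).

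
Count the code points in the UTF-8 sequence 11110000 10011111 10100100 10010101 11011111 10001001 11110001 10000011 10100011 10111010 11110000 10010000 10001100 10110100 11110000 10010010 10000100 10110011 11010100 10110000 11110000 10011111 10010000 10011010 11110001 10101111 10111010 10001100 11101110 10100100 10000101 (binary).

9

Byte at offset 0: 0xF0 = 11110000 → 4-byte char (#1). Advance 4.
Byte at offset 4: 0xDF = 11011111 → 2-byte char (#2). Advance 2.
Byte at offset 6: 0xF1 = 11110001 → 4-byte char (#3). Advance 4.
Byte at offset 10: 0xF0 = 11110000 → 4-byte char (#4). Advance 4.
Byte at offset 14: 0xF0 = 11110000 → 4-byte char (#5). Advance 4.
Byte at offset 18: 0xD4 = 11010100 → 2-byte char (#6). Advance 2.
Byte at offset 20: 0xF0 = 11110000 → 4-byte char (#7). Advance 4.
Byte at offset 24: 0xF1 = 11110001 → 4-byte char (#8). Advance 4.
Byte at offset 28: 0xEE = 11101110 → 3-byte char (#9). Advance 3.
Reached end at offset 31 after 9 code points.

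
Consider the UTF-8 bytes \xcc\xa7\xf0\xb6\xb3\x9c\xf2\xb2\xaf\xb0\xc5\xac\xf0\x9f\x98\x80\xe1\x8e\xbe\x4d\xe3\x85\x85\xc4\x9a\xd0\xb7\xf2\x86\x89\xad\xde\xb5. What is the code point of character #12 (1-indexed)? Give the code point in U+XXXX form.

U+07B5

Offset 0: leading byte 0xCC = 11001100 → 2-byte char #1 = CC A7.
Offset 2: leading byte 0xF0 = 11110000 → 4-byte char #2 = F0 B6 B3 9C.
Offset 6: leading byte 0xF2 = 11110010 → 4-byte char #3 = F2 B2 AF B0.
Offset 10: leading byte 0xC5 = 11000101 → 2-byte char #4 = C5 AC.
Offset 12: leading byte 0xF0 = 11110000 → 4-byte char #5 = F0 9F 98 80.
Offset 16: leading byte 0xE1 = 11100001 → 3-byte char #6 = E1 8E BE.
Offset 19: leading byte 0x4D = 01001101 → 1-byte char #7 = 4D.
Offset 20: leading byte 0xE3 = 11100011 → 3-byte char #8 = E3 85 85.
Offset 23: leading byte 0xC4 = 11000100 → 2-byte char #9 = C4 9A.
Offset 25: leading byte 0xD0 = 11010000 → 2-byte char #10 = D0 B7.
Offset 27: leading byte 0xF2 = 11110010 → 4-byte char #11 = F2 86 89 AD.
Offset 31: leading byte 0xDE = 11011110 → 2-byte char #12 = DE B5.
Leading byte 0xDE = 11011110 matches 110xxxxx → 2-byte sequence.
Byte 1: 0xDE = 11011110, payload 11110 (5 bits).
Byte 2: 0xB5 = 10110101 (10xxxxxx ✓), payload 110101.
Concatenate: 11110110101 = 0x7B5 (11 bits → U+07B5).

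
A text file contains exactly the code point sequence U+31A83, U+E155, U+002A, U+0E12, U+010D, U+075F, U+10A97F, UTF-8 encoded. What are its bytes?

U+31A83: 4-byte form → F0 B1 AA 83.
U+E155: 3-byte form → EE 85 95.
U+002A: 1-byte form → 2A.
U+0E12: 3-byte form → E0 B8 92.
U+010D: 2-byte form → C4 8D.
U+075F: 2-byte form → DD 9F.
U+10A97F: 4-byte form → F4 8A A5 BF.
Concatenated (19 bytes): F0 B1 AA 83 EE 85 95 2A E0 B8 92 C4 8D DD 9F F4 8A A5 BF.

F0 B1 AA 83 EE 85 95 2A E0 B8 92 C4 8D DD 9F F4 8A A5 BF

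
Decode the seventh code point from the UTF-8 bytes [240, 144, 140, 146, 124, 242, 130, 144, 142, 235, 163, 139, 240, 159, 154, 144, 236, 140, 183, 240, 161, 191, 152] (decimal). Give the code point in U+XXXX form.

Offset 0: leading byte 0xF0 = 11110000 → 4-byte char #1 = F0 90 8C 92.
Offset 4: leading byte 0x7C = 01111100 → 1-byte char #2 = 7C.
Offset 5: leading byte 0xF2 = 11110010 → 4-byte char #3 = F2 82 90 8E.
Offset 9: leading byte 0xEB = 11101011 → 3-byte char #4 = EB A3 8B.
Offset 12: leading byte 0xF0 = 11110000 → 4-byte char #5 = F0 9F 9A 90.
Offset 16: leading byte 0xEC = 11101100 → 3-byte char #6 = EC 8C B7.
Offset 19: leading byte 0xF0 = 11110000 → 4-byte char #7 = F0 A1 BF 98.
Leading byte 0xF0 = 11110000 matches 11110xxx → 4-byte sequence.
Byte 1: 0xF0 = 11110000, payload 000 (3 bits).
Byte 2: 0xA1 = 10100001 (10xxxxxx ✓), payload 100001.
Byte 3: 0xBF = 10111111 (10xxxxxx ✓), payload 111111.
Byte 4: 0x98 = 10011000 (10xxxxxx ✓), payload 011000.
Concatenate: 000100001111111011000 = 0x21FD8 (21 bits → U+21FD8).

U+21FD8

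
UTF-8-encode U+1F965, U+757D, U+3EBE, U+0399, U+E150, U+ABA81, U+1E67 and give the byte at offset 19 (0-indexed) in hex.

U+1F965 → 4-byte form F0 9F A5 A5 at offsets 0–3.
U+757D → 3-byte form E7 95 BD at offsets 4–6.
U+3EBE → 3-byte form E3 BA BE at offsets 7–9.
U+0399 → 2-byte form CE 99 at offsets 10–11.
U+E150 → 3-byte form EE 85 90 at offsets 12–14.
U+ABA81 → 4-byte form F2 AB AA 81 at offsets 15–18.
U+1E67 → 3-byte form E1 B9 A7 at offsets 19–21.
Offset 19 falls in char 7's range; it's byte 1 of E1 B9 A7 = 0xE1.

0xE1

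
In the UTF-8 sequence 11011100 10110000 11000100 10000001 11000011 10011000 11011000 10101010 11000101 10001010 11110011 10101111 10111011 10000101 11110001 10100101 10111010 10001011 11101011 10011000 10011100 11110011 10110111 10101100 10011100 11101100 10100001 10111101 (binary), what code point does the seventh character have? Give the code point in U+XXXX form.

Offset 0: leading byte 0xDC = 11011100 → 2-byte char #1 = DC B0.
Offset 2: leading byte 0xC4 = 11000100 → 2-byte char #2 = C4 81.
Offset 4: leading byte 0xC3 = 11000011 → 2-byte char #3 = C3 98.
Offset 6: leading byte 0xD8 = 11011000 → 2-byte char #4 = D8 AA.
Offset 8: leading byte 0xC5 = 11000101 → 2-byte char #5 = C5 8A.
Offset 10: leading byte 0xF3 = 11110011 → 4-byte char #6 = F3 AF BB 85.
Offset 14: leading byte 0xF1 = 11110001 → 4-byte char #7 = F1 A5 BA 8B.
Leading byte 0xF1 = 11110001 matches 11110xxx → 4-byte sequence.
Byte 1: 0xF1 = 11110001, payload 001 (3 bits).
Byte 2: 0xA5 = 10100101 (10xxxxxx ✓), payload 100101.
Byte 3: 0xBA = 10111010 (10xxxxxx ✓), payload 111010.
Byte 4: 0x8B = 10001011 (10xxxxxx ✓), payload 001011.
Concatenate: 001100101111010001011 = 0x65E8B (21 bits → U+65E8B).

U+65E8B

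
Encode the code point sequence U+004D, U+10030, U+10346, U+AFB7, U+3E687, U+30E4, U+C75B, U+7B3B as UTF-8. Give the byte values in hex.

U+004D: 1-byte form → 4D.
U+10030: 4-byte form → F0 90 80 B0.
U+10346: 4-byte form → F0 90 8D 86.
U+AFB7: 3-byte form → EA BE B7.
U+3E687: 4-byte form → F0 BE 9A 87.
U+30E4: 3-byte form → E3 83 A4.
U+C75B: 3-byte form → EC 9D 9B.
U+7B3B: 3-byte form → E7 AC BB.
Concatenated (25 bytes): 4D F0 90 80 B0 F0 90 8D 86 EA BE B7 F0 BE 9A 87 E3 83 A4 EC 9D 9B E7 AC BB.

4D F0 90 80 B0 F0 90 8D 86 EA BE B7 F0 BE 9A 87 E3 83 A4 EC 9D 9B E7 AC BB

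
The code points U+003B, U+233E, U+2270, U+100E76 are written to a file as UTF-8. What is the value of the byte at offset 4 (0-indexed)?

U+003B → 1-byte form 3B at offsets 0–0.
U+233E → 3-byte form E2 8C BE at offsets 1–3.
U+2270 → 3-byte form E2 89 B0 at offsets 4–6.
Offset 4 falls in char 3's range; it's byte 1 of E2 89 B0 = 0xE2.

0xE2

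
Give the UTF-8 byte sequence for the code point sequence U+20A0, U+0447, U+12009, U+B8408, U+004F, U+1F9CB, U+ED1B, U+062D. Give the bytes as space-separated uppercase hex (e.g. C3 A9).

E2 82 A0 D1 87 F0 92 80 89 F2 B8 90 88 4F F0 9F A7 8B EE B4 9B D8 AD

U+20A0: 3-byte form → E2 82 A0.
U+0447: 2-byte form → D1 87.
U+12009: 4-byte form → F0 92 80 89.
U+B8408: 4-byte form → F2 B8 90 88.
U+004F: 1-byte form → 4F.
U+1F9CB: 4-byte form → F0 9F A7 8B.
U+ED1B: 3-byte form → EE B4 9B.
U+062D: 2-byte form → D8 AD.
Concatenated (23 bytes): E2 82 A0 D1 87 F0 92 80 89 F2 B8 90 88 4F F0 9F A7 8B EE B4 9B D8 AD.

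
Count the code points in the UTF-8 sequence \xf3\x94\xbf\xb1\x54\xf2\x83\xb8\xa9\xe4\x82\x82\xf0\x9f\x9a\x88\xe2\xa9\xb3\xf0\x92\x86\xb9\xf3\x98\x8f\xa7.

Byte at offset 0: 0xF3 = 11110011 → 4-byte char (#1). Advance 4.
Byte at offset 4: 0x54 = 01010100 → 1-byte char (#2). Advance 1.
Byte at offset 5: 0xF2 = 11110010 → 4-byte char (#3). Advance 4.
Byte at offset 9: 0xE4 = 11100100 → 3-byte char (#4). Advance 3.
Byte at offset 12: 0xF0 = 11110000 → 4-byte char (#5). Advance 4.
Byte at offset 16: 0xE2 = 11100010 → 3-byte char (#6). Advance 3.
Byte at offset 19: 0xF0 = 11110000 → 4-byte char (#7). Advance 4.
Byte at offset 23: 0xF3 = 11110011 → 4-byte char (#8). Advance 4.
Reached end at offset 27 after 8 code points.

8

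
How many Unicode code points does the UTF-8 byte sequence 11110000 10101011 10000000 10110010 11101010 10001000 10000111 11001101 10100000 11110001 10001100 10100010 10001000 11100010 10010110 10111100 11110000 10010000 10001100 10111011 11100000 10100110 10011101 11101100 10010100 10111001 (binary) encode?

Byte at offset 0: 0xF0 = 11110000 → 4-byte char (#1). Advance 4.
Byte at offset 4: 0xEA = 11101010 → 3-byte char (#2). Advance 3.
Byte at offset 7: 0xCD = 11001101 → 2-byte char (#3). Advance 2.
Byte at offset 9: 0xF1 = 11110001 → 4-byte char (#4). Advance 4.
Byte at offset 13: 0xE2 = 11100010 → 3-byte char (#5). Advance 3.
Byte at offset 16: 0xF0 = 11110000 → 4-byte char (#6). Advance 4.
Byte at offset 20: 0xE0 = 11100000 → 3-byte char (#7). Advance 3.
Byte at offset 23: 0xEC = 11101100 → 3-byte char (#8). Advance 3.
Reached end at offset 26 after 8 code points.

8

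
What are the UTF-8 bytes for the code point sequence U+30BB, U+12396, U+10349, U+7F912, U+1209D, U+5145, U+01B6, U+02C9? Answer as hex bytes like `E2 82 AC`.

U+30BB: 3-byte form → E3 82 BB.
U+12396: 4-byte form → F0 92 8E 96.
U+10349: 4-byte form → F0 90 8D 89.
U+7F912: 4-byte form → F1 BF A4 92.
U+1209D: 4-byte form → F0 92 82 9D.
U+5145: 3-byte form → E5 85 85.
U+01B6: 2-byte form → C6 B6.
U+02C9: 2-byte form → CB 89.
Concatenated (26 bytes): E3 82 BB F0 92 8E 96 F0 90 8D 89 F1 BF A4 92 F0 92 82 9D E5 85 85 C6 B6 CB 89.

E3 82 BB F0 92 8E 96 F0 90 8D 89 F1 BF A4 92 F0 92 82 9D E5 85 85 C6 B6 CB 89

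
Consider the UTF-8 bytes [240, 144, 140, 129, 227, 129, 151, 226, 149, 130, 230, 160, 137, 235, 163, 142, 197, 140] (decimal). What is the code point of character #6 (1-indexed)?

Offset 0: leading byte 0xF0 = 11110000 → 4-byte char #1 = F0 90 8C 81.
Offset 4: leading byte 0xE3 = 11100011 → 3-byte char #2 = E3 81 97.
Offset 7: leading byte 0xE2 = 11100010 → 3-byte char #3 = E2 95 82.
Offset 10: leading byte 0xE6 = 11100110 → 3-byte char #4 = E6 A0 89.
Offset 13: leading byte 0xEB = 11101011 → 3-byte char #5 = EB A3 8E.
Offset 16: leading byte 0xC5 = 11000101 → 2-byte char #6 = C5 8C.
Leading byte 0xC5 = 11000101 matches 110xxxxx → 2-byte sequence.
Byte 1: 0xC5 = 11000101, payload 00101 (5 bits).
Byte 2: 0x8C = 10001100 (10xxxxxx ✓), payload 001100.
Concatenate: 00101001100 = 0x14C (11 bits → U+014C).

U+014C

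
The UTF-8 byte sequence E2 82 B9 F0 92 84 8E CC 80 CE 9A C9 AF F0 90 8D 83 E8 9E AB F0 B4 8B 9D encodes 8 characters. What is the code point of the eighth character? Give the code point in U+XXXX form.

Offset 0: leading byte 0xE2 = 11100010 → 3-byte char #1 = E2 82 B9.
Offset 3: leading byte 0xF0 = 11110000 → 4-byte char #2 = F0 92 84 8E.
Offset 7: leading byte 0xCC = 11001100 → 2-byte char #3 = CC 80.
Offset 9: leading byte 0xCE = 11001110 → 2-byte char #4 = CE 9A.
Offset 11: leading byte 0xC9 = 11001001 → 2-byte char #5 = C9 AF.
Offset 13: leading byte 0xF0 = 11110000 → 4-byte char #6 = F0 90 8D 83.
Offset 17: leading byte 0xE8 = 11101000 → 3-byte char #7 = E8 9E AB.
Offset 20: leading byte 0xF0 = 11110000 → 4-byte char #8 = F0 B4 8B 9D.
Leading byte 0xF0 = 11110000 matches 11110xxx → 4-byte sequence.
Byte 1: 0xF0 = 11110000, payload 000 (3 bits).
Byte 2: 0xB4 = 10110100 (10xxxxxx ✓), payload 110100.
Byte 3: 0x8B = 10001011 (10xxxxxx ✓), payload 001011.
Byte 4: 0x9D = 10011101 (10xxxxxx ✓), payload 011101.
Concatenate: 000110100001011011101 = 0x342DD (21 bits → U+342DD).

U+342DD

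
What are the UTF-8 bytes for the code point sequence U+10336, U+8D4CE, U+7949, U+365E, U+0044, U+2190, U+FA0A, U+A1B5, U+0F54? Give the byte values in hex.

U+10336: 4-byte form → F0 90 8C B6.
U+8D4CE: 4-byte form → F2 8D 93 8E.
U+7949: 3-byte form → E7 A5 89.
U+365E: 3-byte form → E3 99 9E.
U+0044: 1-byte form → 44.
U+2190: 3-byte form → E2 86 90.
U+FA0A: 3-byte form → EF A8 8A.
U+A1B5: 3-byte form → EA 86 B5.
U+0F54: 3-byte form → E0 BD 94.
Concatenated (27 bytes): F0 90 8C B6 F2 8D 93 8E E7 A5 89 E3 99 9E 44 E2 86 90 EF A8 8A EA 86 B5 E0 BD 94.

F0 90 8C B6 F2 8D 93 8E E7 A5 89 E3 99 9E 44 E2 86 90 EF A8 8A EA 86 B5 E0 BD 94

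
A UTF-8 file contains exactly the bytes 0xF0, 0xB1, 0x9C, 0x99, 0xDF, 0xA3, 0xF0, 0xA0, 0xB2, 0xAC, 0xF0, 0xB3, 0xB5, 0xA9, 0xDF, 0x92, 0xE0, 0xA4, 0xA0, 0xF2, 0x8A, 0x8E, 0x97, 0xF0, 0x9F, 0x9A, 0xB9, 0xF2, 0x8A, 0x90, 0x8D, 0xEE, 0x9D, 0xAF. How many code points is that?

Byte at offset 0: 0xF0 = 11110000 → 4-byte char (#1). Advance 4.
Byte at offset 4: 0xDF = 11011111 → 2-byte char (#2). Advance 2.
Byte at offset 6: 0xF0 = 11110000 → 4-byte char (#3). Advance 4.
Byte at offset 10: 0xF0 = 11110000 → 4-byte char (#4). Advance 4.
Byte at offset 14: 0xDF = 11011111 → 2-byte char (#5). Advance 2.
Byte at offset 16: 0xE0 = 11100000 → 3-byte char (#6). Advance 3.
Byte at offset 19: 0xF2 = 11110010 → 4-byte char (#7). Advance 4.
Byte at offset 23: 0xF0 = 11110000 → 4-byte char (#8). Advance 4.
Byte at offset 27: 0xF2 = 11110010 → 4-byte char (#9). Advance 4.
Byte at offset 31: 0xEE = 11101110 → 3-byte char (#10). Advance 3.
Reached end at offset 34 after 10 code points.

10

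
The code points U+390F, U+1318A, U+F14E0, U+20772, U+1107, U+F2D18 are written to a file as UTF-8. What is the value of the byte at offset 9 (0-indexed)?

U+390F → 3-byte form E3 A4 8F at offsets 0–2.
U+1318A → 4-byte form F0 93 86 8A at offsets 3–6.
U+F14E0 → 4-byte form F3 B1 93 A0 at offsets 7–10.
Offset 9 falls in char 3's range; it's byte 3 of F3 B1 93 A0 = 0x93.

0x93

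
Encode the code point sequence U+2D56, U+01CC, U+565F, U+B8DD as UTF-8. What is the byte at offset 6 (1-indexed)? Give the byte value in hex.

0xE5

1-indexed offset 6 is 0-indexed offset 5.
U+2D56 → 3-byte form E2 B5 96 at offsets 0–2.
U+01CC → 2-byte form C7 8C at offsets 3–4.
U+565F → 3-byte form E5 99 9F at offsets 5–7.
Offset 5 falls in char 3's range; it's byte 1 of E5 99 9F = 0xE5.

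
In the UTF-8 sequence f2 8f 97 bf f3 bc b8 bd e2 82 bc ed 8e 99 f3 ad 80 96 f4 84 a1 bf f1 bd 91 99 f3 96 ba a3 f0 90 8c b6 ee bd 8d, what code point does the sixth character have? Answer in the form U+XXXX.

U+10487F

Offset 0: leading byte 0xF2 = 11110010 → 4-byte char #1 = F2 8F 97 BF.
Offset 4: leading byte 0xF3 = 11110011 → 4-byte char #2 = F3 BC B8 BD.
Offset 8: leading byte 0xE2 = 11100010 → 3-byte char #3 = E2 82 BC.
Offset 11: leading byte 0xED = 11101101 → 3-byte char #4 = ED 8E 99.
Offset 14: leading byte 0xF3 = 11110011 → 4-byte char #5 = F3 AD 80 96.
Offset 18: leading byte 0xF4 = 11110100 → 4-byte char #6 = F4 84 A1 BF.
Leading byte 0xF4 = 11110100 matches 11110xxx → 4-byte sequence.
Byte 1: 0xF4 = 11110100, payload 100 (3 bits).
Byte 2: 0x84 = 10000100 (10xxxxxx ✓), payload 000100.
Byte 3: 0xA1 = 10100001 (10xxxxxx ✓), payload 100001.
Byte 4: 0xBF = 10111111 (10xxxxxx ✓), payload 111111.
Concatenate: 100000100100001111111 = 0x10487F (21 bits → U+10487F).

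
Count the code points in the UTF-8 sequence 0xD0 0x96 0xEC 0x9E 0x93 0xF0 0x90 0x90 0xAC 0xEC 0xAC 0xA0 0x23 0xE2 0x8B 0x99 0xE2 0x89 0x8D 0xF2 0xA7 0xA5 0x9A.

Byte at offset 0: 0xD0 = 11010000 → 2-byte char (#1). Advance 2.
Byte at offset 2: 0xEC = 11101100 → 3-byte char (#2). Advance 3.
Byte at offset 5: 0xF0 = 11110000 → 4-byte char (#3). Advance 4.
Byte at offset 9: 0xEC = 11101100 → 3-byte char (#4). Advance 3.
Byte at offset 12: 0x23 = 00100011 → 1-byte char (#5). Advance 1.
Byte at offset 13: 0xE2 = 11100010 → 3-byte char (#6). Advance 3.
Byte at offset 16: 0xE2 = 11100010 → 3-byte char (#7). Advance 3.
Byte at offset 19: 0xF2 = 11110010 → 4-byte char (#8). Advance 4.
Reached end at offset 23 after 8 code points.

8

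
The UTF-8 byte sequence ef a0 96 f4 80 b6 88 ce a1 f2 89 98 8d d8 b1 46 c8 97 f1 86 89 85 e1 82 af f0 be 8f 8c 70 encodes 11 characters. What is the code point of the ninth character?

Offset 0: leading byte 0xEF = 11101111 → 3-byte char #1 = EF A0 96.
Offset 3: leading byte 0xF4 = 11110100 → 4-byte char #2 = F4 80 B6 88.
Offset 7: leading byte 0xCE = 11001110 → 2-byte char #3 = CE A1.
Offset 9: leading byte 0xF2 = 11110010 → 4-byte char #4 = F2 89 98 8D.
Offset 13: leading byte 0xD8 = 11011000 → 2-byte char #5 = D8 B1.
Offset 15: leading byte 0x46 = 01000110 → 1-byte char #6 = 46.
Offset 16: leading byte 0xC8 = 11001000 → 2-byte char #7 = C8 97.
Offset 18: leading byte 0xF1 = 11110001 → 4-byte char #8 = F1 86 89 85.
Offset 22: leading byte 0xE1 = 11100001 → 3-byte char #9 = E1 82 AF.
Leading byte 0xE1 = 11100001 matches 1110xxxx → 3-byte sequence.
Byte 1: 0xE1 = 11100001, payload 0001 (4 bits).
Byte 2: 0x82 = 10000010 (10xxxxxx ✓), payload 000010.
Byte 3: 0xAF = 10101111 (10xxxxxx ✓), payload 101111.
Concatenate: 0001000010101111 = 0x10AF (16 bits → U+10AF).

U+10AF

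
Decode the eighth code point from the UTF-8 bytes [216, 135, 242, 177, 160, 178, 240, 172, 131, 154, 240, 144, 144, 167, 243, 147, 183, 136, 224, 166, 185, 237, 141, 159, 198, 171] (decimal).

Offset 0: leading byte 0xD8 = 11011000 → 2-byte char #1 = D8 87.
Offset 2: leading byte 0xF2 = 11110010 → 4-byte char #2 = F2 B1 A0 B2.
Offset 6: leading byte 0xF0 = 11110000 → 4-byte char #3 = F0 AC 83 9A.
Offset 10: leading byte 0xF0 = 11110000 → 4-byte char #4 = F0 90 90 A7.
Offset 14: leading byte 0xF3 = 11110011 → 4-byte char #5 = F3 93 B7 88.
Offset 18: leading byte 0xE0 = 11100000 → 3-byte char #6 = E0 A6 B9.
Offset 21: leading byte 0xED = 11101101 → 3-byte char #7 = ED 8D 9F.
Offset 24: leading byte 0xC6 = 11000110 → 2-byte char #8 = C6 AB.
Leading byte 0xC6 = 11000110 matches 110xxxxx → 2-byte sequence.
Byte 1: 0xC6 = 11000110, payload 00110 (5 bits).
Byte 2: 0xAB = 10101011 (10xxxxxx ✓), payload 101011.
Concatenate: 00110101011 = 0x1AB (11 bits → U+01AB).

U+01AB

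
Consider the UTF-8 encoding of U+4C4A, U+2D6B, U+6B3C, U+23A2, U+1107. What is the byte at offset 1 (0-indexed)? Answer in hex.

0xB1

U+4C4A → 3-byte form E4 B1 8A at offsets 0–2.
Offset 1 falls in char 1's range; it's byte 2 of E4 B1 8A = 0xB1.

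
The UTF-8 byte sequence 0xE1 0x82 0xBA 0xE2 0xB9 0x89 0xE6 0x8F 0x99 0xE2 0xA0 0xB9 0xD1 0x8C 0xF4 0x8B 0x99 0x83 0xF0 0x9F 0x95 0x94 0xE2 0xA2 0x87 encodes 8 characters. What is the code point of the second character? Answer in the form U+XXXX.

U+2E49

Offset 0: leading byte 0xE1 = 11100001 → 3-byte char #1 = E1 82 BA.
Offset 3: leading byte 0xE2 = 11100010 → 3-byte char #2 = E2 B9 89.
Leading byte 0xE2 = 11100010 matches 1110xxxx → 3-byte sequence.
Byte 1: 0xE2 = 11100010, payload 0010 (4 bits).
Byte 2: 0xB9 = 10111001 (10xxxxxx ✓), payload 111001.
Byte 3: 0x89 = 10001001 (10xxxxxx ✓), payload 001001.
Concatenate: 0010111001001001 = 0x2E49 (16 bits → U+2E49).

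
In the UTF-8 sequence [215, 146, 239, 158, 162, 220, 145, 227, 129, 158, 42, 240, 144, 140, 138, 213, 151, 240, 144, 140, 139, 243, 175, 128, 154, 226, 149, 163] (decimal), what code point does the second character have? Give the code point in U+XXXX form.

U+F7A2

Offset 0: leading byte 0xD7 = 11010111 → 2-byte char #1 = D7 92.
Offset 2: leading byte 0xEF = 11101111 → 3-byte char #2 = EF 9E A2.
Leading byte 0xEF = 11101111 matches 1110xxxx → 3-byte sequence.
Byte 1: 0xEF = 11101111, payload 1111 (4 bits).
Byte 2: 0x9E = 10011110 (10xxxxxx ✓), payload 011110.
Byte 3: 0xA2 = 10100010 (10xxxxxx ✓), payload 100010.
Concatenate: 1111011110100010 = 0xF7A2 (16 bits → U+F7A2).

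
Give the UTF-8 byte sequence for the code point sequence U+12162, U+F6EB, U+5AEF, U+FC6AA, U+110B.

F0 92 85 A2 EF 9B AB E5 AB AF F3 BC 9A AA E1 84 8B

U+12162: 4-byte form → F0 92 85 A2.
U+F6EB: 3-byte form → EF 9B AB.
U+5AEF: 3-byte form → E5 AB AF.
U+FC6AA: 4-byte form → F3 BC 9A AA.
U+110B: 3-byte form → E1 84 8B.
Concatenated (17 bytes): F0 92 85 A2 EF 9B AB E5 AB AF F3 BC 9A AA E1 84 8B.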